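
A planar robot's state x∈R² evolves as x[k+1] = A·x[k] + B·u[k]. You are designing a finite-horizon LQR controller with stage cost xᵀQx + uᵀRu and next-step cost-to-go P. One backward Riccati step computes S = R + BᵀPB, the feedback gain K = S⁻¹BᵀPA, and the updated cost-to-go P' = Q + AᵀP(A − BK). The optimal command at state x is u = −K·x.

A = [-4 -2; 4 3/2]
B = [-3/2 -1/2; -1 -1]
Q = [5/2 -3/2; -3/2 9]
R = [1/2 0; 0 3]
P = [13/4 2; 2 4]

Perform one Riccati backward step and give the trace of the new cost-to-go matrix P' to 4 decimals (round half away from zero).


64.3026

BᵀP = [-6.8750 -7.0000; -3.6250 -5.0000]
S = R + BᵀPB = [1/2 0; 0 3] + [17.3125 10.4375; 10.4375 6.8125] = [17.8125 10.4375; 10.4375 9.8125]
BᵀPA = [-0.5000 3.2500; -5.5000 -0.2500]
K = S⁻¹·BᵀPA = [0.7973 0.5240; -1.4086 -0.5828]
A−BK = [-3.5083 -1.5055; 3.3887 1.4411]
AᵀP(A−BK) = [44.6512 19.0565; 19.0565 8.1514]
P' = Q + AᵀP(A−BK) = [47.1512 17.5565; 17.5565 17.1514]
tr(P') = 64.3026


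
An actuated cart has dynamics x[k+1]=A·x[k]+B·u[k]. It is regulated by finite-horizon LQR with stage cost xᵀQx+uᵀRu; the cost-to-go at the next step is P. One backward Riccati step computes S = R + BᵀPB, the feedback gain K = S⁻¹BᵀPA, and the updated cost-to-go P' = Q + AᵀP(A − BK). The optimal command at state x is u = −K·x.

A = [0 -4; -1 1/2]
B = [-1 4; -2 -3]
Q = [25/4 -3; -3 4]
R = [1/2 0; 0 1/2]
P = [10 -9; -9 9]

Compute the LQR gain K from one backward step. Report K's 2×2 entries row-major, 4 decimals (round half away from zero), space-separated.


BᵀP = [8.0000 -9.0000; 67.0000 -63.0000]
S = R + BᵀPB = [1/2 0; 0 1/2] + [10.0000 59.0000; 59.0000 457.0000] = [10.5000 59.0000; 59.0000 457.5000]
BᵀPA = [9.0000 -36.5000; 63.0000 -299.5000]
K = S⁻¹·BᵀPA = [0.3028 0.7346; 0.0987 -0.7494]
A−BK = [-0.0919 -0.2678; -0.0985 -0.2789]
AᵀP(A−BK) = [0.0595 0.0995; 0.0995 0.6235]
P' = Q + AᵀP(A−BK) = [6.3095 -2.9005; -2.9005 4.6235]
tr(P') = 10.9330

0.3028 0.7346 0.0987 -0.7494


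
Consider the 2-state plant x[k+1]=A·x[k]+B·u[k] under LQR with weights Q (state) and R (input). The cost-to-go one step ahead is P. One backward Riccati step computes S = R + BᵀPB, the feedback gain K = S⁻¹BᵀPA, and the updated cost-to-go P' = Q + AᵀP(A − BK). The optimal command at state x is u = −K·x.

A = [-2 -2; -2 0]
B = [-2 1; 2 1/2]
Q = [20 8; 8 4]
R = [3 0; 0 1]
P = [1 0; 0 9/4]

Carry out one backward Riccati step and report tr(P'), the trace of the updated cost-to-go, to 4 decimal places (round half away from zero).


29.9725

BᵀP = [-2.0000 4.5000; 1.0000 1.1250]
S = R + BᵀPB = [3 0; 0 1] + [13.0000 0.2500; 0.2500 1.5625] = [16.0000 0.2500; 0.2500 2.5625]
BᵀPA = [-5.0000 4.0000; -4.2500 -2.0000]
K = S⁻¹·BᵀPA = [-0.2870 0.2626; -1.6305 -0.8061]
A−BK = [-0.9435 -0.6687; -0.6107 -0.1221]
AᵀP(A−BK) = [4.6351 1.8870; 1.8870 1.3374]
P' = Q + AᵀP(A−BK) = [24.6351 9.8870; 9.8870 5.3374]
tr(P') = 29.9725


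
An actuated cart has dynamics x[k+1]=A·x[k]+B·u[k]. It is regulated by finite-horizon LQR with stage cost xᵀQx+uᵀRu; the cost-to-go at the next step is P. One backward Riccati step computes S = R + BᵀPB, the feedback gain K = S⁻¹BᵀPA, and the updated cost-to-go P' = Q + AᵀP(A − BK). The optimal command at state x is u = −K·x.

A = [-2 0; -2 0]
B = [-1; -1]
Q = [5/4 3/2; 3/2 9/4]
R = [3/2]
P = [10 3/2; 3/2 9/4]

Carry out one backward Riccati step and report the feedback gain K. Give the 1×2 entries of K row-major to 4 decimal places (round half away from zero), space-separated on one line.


BᵀP = [-11.5000 -3.7500]
S = R + BᵀPB = [3/2] + [15.2500] = [16.7500]
BᵀPA = [30.5000 0.0000]
K = S⁻¹·BᵀPA = [1.8209 0.0000]
A−BK = [-0.1791 0.0000; -0.1791 0.0000]
AᵀP(A−BK) = [5.4627 0.0000; 0.0000 0.0000]
P' = Q + AᵀP(A−BK) = [6.7127 1.5000; 1.5000 2.2500]
tr(P') = 8.9627

1.8209 0.0000


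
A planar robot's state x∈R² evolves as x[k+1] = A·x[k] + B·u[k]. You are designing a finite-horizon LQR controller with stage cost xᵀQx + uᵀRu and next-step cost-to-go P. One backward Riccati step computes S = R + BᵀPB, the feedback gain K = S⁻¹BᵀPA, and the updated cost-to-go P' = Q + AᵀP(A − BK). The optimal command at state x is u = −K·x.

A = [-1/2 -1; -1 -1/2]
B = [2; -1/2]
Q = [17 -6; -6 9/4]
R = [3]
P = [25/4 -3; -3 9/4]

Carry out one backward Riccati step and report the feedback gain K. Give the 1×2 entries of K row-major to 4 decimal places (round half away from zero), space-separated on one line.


BᵀP = [14.0000 -7.1250]
S = R + BᵀPB = [3] + [31.5625] = [34.5625]
BᵀPA = [0.1250 -10.4375]
K = S⁻¹·BᵀPA = [0.0036 -0.3020]
A−BK = [-0.5072 -0.3960; -0.9982 -0.6510]
AᵀP(A−BK) = [0.8120 0.5377; 0.5377 0.6605]
P' = Q + AᵀP(A−BK) = [17.8120 -5.4623; -5.4623 2.9105]
tr(P') = 20.7225

0.0036 -0.3020


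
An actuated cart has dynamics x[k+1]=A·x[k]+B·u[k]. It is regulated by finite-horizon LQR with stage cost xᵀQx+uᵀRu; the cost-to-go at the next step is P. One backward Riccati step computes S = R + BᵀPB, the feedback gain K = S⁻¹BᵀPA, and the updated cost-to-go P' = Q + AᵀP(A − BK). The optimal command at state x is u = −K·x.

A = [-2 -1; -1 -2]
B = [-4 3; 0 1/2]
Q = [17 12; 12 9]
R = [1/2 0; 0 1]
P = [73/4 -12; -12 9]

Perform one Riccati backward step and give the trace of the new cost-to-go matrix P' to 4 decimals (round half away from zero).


30.5286

BᵀP = [-73.0000 48.0000; 48.7500 -31.5000]
S = R + BᵀPB = [1/2 0; 0 1] + [292.0000 -195.0000; -195.0000 130.5000] = [292.5000 -195.0000; -195.0000 131.5000]
BᵀPA = [98.0000 -23.0000; -66.0000 14.2500]
K = S⁻¹·BᵀPA = [0.0387 -0.5601; -0.4444 -0.7222]
A−BK = [-0.5117 -1.0738; -0.7778 -1.6389]
AᵀP(A−BK) = [0.8695 1.7245; 1.7245 3.6590]
P' = Q + AᵀP(A−BK) = [17.8695 13.7245; 13.7245 12.6590]
tr(P') = 30.5286


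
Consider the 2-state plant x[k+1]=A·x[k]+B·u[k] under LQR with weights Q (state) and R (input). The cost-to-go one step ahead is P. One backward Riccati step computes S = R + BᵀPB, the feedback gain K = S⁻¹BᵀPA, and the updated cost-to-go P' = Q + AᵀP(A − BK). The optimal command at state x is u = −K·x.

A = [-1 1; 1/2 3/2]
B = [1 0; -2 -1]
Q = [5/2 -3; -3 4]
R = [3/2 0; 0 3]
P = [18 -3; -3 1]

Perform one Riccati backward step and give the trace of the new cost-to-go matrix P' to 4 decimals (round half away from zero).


11.3269

BᵀP = [24.0000 -5.0000; 3.0000 -1.0000]
S = R + BᵀPB = [3/2 0; 0 3] + [34.0000 5.0000; 5.0000 1.0000] = [35.5000 5.0000; 5.0000 4.0000]
BᵀPA = [-26.5000 16.5000; -3.5000 1.5000]
K = S⁻¹·BᵀPA = [-0.7564 0.5000; 0.0705 -0.2500]
A−BK = [-0.2436 0.5000; -0.9423 2.2500]
AᵀP(A−BK) = [1.4519 -1.8750; -1.8750 3.3750]
P' = Q + AᵀP(A−BK) = [3.9519 -4.8750; -4.8750 7.3750]
tr(P') = 11.3269


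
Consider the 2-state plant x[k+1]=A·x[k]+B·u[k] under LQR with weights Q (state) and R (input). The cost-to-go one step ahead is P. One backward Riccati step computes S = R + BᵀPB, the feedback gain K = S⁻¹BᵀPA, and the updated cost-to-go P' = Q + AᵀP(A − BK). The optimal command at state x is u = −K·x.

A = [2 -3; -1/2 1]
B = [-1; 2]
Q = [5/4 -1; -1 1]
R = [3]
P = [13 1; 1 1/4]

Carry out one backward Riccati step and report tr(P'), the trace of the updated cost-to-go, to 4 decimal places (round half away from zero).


45.9231

BᵀP = [-11.0000 -0.5000]
S = R + BᵀPB = [3] + [10.0000] = [13.0000]
BᵀPA = [-21.7500 32.5000]
K = S⁻¹·BᵀPA = [-1.6731 2.5000]
A−BK = [0.3269 -0.5000; 2.8462 -4.0000]
AᵀP(A−BK) = [13.6731 -20.2500; -20.2500 30.0000]
P' = Q + AᵀP(A−BK) = [14.9231 -21.2500; -21.2500 31.0000]
tr(P') = 45.9231


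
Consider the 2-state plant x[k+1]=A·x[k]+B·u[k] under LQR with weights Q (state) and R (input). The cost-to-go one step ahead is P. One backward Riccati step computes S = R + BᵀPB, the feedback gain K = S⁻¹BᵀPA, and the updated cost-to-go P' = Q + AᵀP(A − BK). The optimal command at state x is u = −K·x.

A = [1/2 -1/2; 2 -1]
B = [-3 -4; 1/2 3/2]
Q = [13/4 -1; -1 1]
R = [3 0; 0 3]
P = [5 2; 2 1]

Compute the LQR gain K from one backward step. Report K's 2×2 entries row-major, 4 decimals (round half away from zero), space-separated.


-0.2465 0.1604 -0.1588 0.1198

BᵀP = [-14.0000 -5.5000; -17.0000 -6.5000]
S = R + BᵀPB = [3 0; 0 3] + [39.2500 47.7500; 47.7500 58.2500] = [42.2500 47.7500; 47.7500 61.2500]
BᵀPA = [-18.0000 12.5000; -21.5000 15.0000]
K = S⁻¹·BᵀPA = [-0.2465 0.1604; -0.1588 0.1198]
A−BK = [-0.8749 0.4606; 2.3615 -1.2600]
AᵀP(A−BK) = [1.3976 -0.7859; -0.7859 0.4472]
P' = Q + AᵀP(A−BK) = [4.6476 -1.7859; -1.7859 1.4472]
tr(P') = 6.0948


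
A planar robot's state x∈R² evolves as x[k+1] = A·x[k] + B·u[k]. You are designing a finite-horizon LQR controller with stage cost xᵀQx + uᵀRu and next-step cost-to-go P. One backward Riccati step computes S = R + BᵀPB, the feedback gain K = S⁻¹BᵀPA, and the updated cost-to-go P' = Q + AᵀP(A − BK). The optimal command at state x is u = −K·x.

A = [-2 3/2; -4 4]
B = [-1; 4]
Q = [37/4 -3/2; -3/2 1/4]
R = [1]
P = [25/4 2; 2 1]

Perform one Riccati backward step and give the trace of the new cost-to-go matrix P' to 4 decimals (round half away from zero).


BᵀP = [1.7500 2.0000]
S = R + BᵀPB = [1] + [6.2500] = [7.2500]
BᵀPA = [-11.5000 10.6250]
K = S⁻¹·BᵀPA = [-1.5862 1.4655]
A−BK = [-3.5862 2.9655; 2.3448 -1.8621]
AᵀP(A−BK) = [54.7586 -45.8966; -45.8966 38.4914]
P' = Q + AᵀP(A−BK) = [64.0086 -47.3966; -47.3966 38.7414]
tr(P') = 102.7500

102.7500


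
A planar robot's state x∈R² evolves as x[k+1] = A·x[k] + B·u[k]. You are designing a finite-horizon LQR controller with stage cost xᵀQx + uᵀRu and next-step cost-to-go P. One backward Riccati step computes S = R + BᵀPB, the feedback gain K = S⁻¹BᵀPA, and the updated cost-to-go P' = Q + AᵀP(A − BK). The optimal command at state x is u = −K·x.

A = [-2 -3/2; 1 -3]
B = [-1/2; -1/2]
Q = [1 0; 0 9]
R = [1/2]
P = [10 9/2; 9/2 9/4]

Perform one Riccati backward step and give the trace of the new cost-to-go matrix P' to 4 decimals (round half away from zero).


20.3360

BᵀP = [-7.2500 -3.3750]
S = R + BᵀPB = [1/2] + [5.3125] = [5.8125]
BᵀPA = [11.1250 21.0000]
K = S⁻¹·BᵀPA = [1.9140 3.6129]
A−BK = [-1.0430 0.3065; 1.9570 -1.1935]
AᵀP(A−BK) = [2.9570 3.3065; 3.3065 7.3790]
P' = Q + AᵀP(A−BK) = [3.9570 3.3065; 3.3065 16.3790]
tr(P') = 20.3360


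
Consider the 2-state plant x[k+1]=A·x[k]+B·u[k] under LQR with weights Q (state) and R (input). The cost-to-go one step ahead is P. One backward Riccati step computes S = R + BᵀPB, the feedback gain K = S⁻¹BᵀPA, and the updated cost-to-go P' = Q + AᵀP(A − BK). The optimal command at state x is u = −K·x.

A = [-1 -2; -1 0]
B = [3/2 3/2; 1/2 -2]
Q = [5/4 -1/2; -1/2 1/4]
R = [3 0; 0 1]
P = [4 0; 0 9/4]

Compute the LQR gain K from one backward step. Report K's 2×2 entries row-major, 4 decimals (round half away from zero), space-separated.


BᵀP = [6.0000 1.1250; 6.0000 -4.5000]
S = R + BᵀPB = [3 0; 0 1] + [9.5625 6.7500; 6.7500 18.0000] = [12.5625 6.7500; 6.7500 19.0000]
BᵀPA = [-7.1250 -12.0000; -1.5000 -12.0000]
K = S⁻¹·BᵀPA = [-0.6485 -0.7612; 0.1515 -0.3612]
A−BK = [-0.2544 -0.3165; -0.3728 -0.3417]
AᵀP(A−BK) = [1.8563 2.0350; 2.0350 2.5320]
P' = Q + AᵀP(A−BK) = [3.1063 1.5350; 1.5350 2.7820]
tr(P') = 5.8883

-0.6485 -0.7612 0.1515 -0.3612


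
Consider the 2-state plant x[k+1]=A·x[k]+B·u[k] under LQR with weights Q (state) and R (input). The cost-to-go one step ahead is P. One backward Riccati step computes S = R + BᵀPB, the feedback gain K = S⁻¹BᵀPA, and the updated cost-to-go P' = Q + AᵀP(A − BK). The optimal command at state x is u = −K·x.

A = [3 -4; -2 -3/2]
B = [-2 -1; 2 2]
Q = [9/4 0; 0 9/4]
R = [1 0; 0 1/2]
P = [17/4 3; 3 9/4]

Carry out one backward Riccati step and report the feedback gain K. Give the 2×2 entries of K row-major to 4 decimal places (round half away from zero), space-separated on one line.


BᵀP = [-2.5000 -1.5000; 1.7500 1.5000]
S = R + BᵀPB = [1 0; 0 1/2] + [2.0000 -0.5000; -0.5000 1.2500] = [3.0000 -0.5000; -0.5000 1.7500]
BᵀPA = [-4.5000 12.2500; 2.2500 -9.2500]
K = S⁻¹·BᵀPA = [-1.3500 3.3625; 0.9000 -4.3250]
A−BK = [1.2000 -1.6000; -1.1000 0.4250]
AᵀP(A−BK) = [3.1500 -8.8875; -8.8875 27.8656]
P' = Q + AᵀP(A−BK) = [5.4000 -8.8875; -8.8875 30.1156]
tr(P') = 35.5156

-1.3500 3.3625 0.9000 -4.3250


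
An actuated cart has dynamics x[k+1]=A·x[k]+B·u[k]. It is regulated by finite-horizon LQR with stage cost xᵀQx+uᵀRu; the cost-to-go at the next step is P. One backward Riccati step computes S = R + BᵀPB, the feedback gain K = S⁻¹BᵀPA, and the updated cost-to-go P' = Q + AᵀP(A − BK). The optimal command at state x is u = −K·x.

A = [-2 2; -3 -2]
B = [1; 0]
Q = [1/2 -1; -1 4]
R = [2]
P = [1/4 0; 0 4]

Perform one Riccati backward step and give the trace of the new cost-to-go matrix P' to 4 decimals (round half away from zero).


BᵀP = [0.2500 0.0000]
S = R + BᵀPB = [2] + [0.2500] = [2.2500]
BᵀPA = [-0.5000 0.5000]
K = S⁻¹·BᵀPA = [-0.2222 0.2222]
A−BK = [-1.7778 1.7778; -3.0000 -2.0000]
AᵀP(A−BK) = [36.8889 23.1111; 23.1111 16.8889]
P' = Q + AᵀP(A−BK) = [37.3889 22.1111; 22.1111 20.8889]
tr(P') = 58.2778

58.2778


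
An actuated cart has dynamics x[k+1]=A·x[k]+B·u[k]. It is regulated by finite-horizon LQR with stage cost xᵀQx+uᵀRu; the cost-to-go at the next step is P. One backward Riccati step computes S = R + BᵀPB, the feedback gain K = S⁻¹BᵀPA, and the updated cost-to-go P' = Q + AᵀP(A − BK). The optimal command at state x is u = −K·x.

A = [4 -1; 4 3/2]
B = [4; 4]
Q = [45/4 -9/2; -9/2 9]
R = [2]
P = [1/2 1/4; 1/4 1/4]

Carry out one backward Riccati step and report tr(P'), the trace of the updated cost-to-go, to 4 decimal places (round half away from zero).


BᵀP = [3.0000 2.0000]
S = R + BᵀPB = [2] + [20.0000] = [22.0000]
BᵀPA = [20.0000 0.0000]
K = S⁻¹·BᵀPA = [0.9091 0.0000]
A−BK = [0.3636 -1.0000; 0.3636 1.5000]
AᵀP(A−BK) = [1.8182 0.0000; 0.0000 0.3125]
P' = Q + AᵀP(A−BK) = [13.0682 -4.5000; -4.5000 9.3125]
tr(P') = 22.3807

22.3807


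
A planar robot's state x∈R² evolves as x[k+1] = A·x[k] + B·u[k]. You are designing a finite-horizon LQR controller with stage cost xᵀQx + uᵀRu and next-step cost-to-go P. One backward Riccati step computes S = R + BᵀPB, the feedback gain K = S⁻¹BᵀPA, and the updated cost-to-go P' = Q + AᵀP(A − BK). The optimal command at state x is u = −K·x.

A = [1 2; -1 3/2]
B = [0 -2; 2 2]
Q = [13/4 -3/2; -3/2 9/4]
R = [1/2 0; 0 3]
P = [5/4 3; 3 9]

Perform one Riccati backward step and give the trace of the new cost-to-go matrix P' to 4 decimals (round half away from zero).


BᵀP = [6.0000 18.0000; 3.5000 12.0000]
S = R + BᵀPB = [1/2 0; 0 3] + [36.0000 24.0000; 24.0000 17.0000] = [36.5000 24.0000; 24.0000 20.0000]
BᵀPA = [-12.0000 39.0000; -8.5000 25.0000]
K = S⁻¹·BᵀPA = [-0.2338 1.1688; -0.1445 -0.1526]
A−BK = [0.7110 1.6948; -0.2435 -0.5325]
AᵀP(A−BK) = [0.2167 0.2289; 0.2289 1.4805]
P' = Q + AᵀP(A−BK) = [3.4667 -1.2711; -1.2711 3.7305]
tr(P') = 7.1972

7.1972


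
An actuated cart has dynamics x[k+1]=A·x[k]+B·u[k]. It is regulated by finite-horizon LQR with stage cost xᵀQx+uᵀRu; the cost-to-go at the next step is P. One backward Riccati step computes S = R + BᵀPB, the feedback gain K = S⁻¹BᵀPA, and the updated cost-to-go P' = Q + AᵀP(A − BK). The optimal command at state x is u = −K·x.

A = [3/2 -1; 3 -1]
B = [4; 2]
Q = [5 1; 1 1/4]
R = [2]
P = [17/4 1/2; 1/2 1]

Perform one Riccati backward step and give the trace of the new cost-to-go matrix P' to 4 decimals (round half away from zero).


10.1113

BᵀP = [18.0000 4.0000]
S = R + BᵀPB = [2] + [80.0000] = [82.0000]
BᵀPA = [39.0000 -22.0000]
K = S⁻¹·BᵀPA = [0.4756 -0.2683]
A−BK = [-0.4024 0.0732; 2.0488 -0.4634]
AᵀP(A−BK) = [4.5137 -1.1616; -1.1616 0.3476]
P' = Q + AᵀP(A−BK) = [9.5137 -0.1616; -0.1616 0.5976]
tr(P') = 10.1113


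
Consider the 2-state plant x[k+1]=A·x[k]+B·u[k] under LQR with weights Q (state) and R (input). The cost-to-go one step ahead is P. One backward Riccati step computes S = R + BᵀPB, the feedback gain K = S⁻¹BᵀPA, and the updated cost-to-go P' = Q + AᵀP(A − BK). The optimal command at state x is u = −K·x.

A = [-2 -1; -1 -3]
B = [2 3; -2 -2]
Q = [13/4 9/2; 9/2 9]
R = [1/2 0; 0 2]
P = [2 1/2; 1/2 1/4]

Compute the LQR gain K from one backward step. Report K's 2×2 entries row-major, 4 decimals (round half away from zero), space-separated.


-0.5135 -0.1892 -0.4595 -0.4324

BᵀP = [3.0000 0.5000; 5.0000 1.0000]
S = R + BᵀPB = [1/2 0; 0 2] + [5.0000 8.0000; 8.0000 13.0000] = [5.5000 8.0000; 8.0000 15.0000]
BᵀPA = [-6.5000 -4.5000; -11.0000 -8.0000]
K = S⁻¹·BᵀPA = [-0.5135 -0.1892; -0.4595 -0.4324]
A−BK = [0.4054 0.6757; -2.9459 -4.2432]
AᵀP(A−BK) = [1.8581 2.2635; 2.2635 2.9392]
P' = Q + AᵀP(A−BK) = [5.1081 6.7635; 6.7635 11.9392]
tr(P') = 17.0473


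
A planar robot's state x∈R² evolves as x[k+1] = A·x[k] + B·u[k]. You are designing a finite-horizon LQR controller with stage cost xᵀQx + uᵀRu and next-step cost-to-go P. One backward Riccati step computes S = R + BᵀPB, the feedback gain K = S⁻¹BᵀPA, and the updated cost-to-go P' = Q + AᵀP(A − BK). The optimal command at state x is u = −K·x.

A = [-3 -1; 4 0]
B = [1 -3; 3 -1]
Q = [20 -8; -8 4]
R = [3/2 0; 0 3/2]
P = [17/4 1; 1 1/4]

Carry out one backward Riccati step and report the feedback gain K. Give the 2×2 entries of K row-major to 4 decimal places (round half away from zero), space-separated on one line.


BᵀP = [7.2500 1.7500; -13.7500 -3.2500]
S = R + BᵀPB = [3/2 0; 0 3/2] + [12.5000 -23.5000; -23.5000 44.5000] = [14.0000 -23.5000; -23.5000 46.0000]
BᵀPA = [-14.7500 -7.2500; 28.2500 13.7500]
K = S⁻¹·BᵀPA = [-0.1594 -0.1131; 0.5327 0.2411]
A−BK = [-1.2425 -0.1635; 5.0109 0.5804]
AᵀP(A−BK) = [0.8501 0.2698; 0.2698 0.1144]
P' = Q + AᵀP(A−BK) = [20.8501 -7.7302; -7.7302 4.1144]
tr(P') = 24.9646

-0.1594 -0.1131 0.5327 0.2411


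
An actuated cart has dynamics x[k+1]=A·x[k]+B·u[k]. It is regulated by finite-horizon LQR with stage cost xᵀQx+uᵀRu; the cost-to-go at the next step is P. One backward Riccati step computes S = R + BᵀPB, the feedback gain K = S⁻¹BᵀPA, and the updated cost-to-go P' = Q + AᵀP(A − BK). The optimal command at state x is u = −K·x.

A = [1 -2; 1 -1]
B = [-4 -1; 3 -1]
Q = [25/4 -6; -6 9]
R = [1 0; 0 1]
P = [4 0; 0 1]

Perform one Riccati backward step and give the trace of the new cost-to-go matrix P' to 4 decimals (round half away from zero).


BᵀP = [-16.0000 3.0000; -4.0000 -1.0000]
S = R + BᵀPB = [1 0; 0 1] + [73.0000 13.0000; 13.0000 5.0000] = [74.0000 13.0000; 13.0000 6.0000]
BᵀPA = [-13.0000 29.0000; -5.0000 9.0000]
K = S⁻¹·BᵀPA = [-0.0473 0.2073; -0.7309 1.0509]
A−BK = [0.0800 -0.1200; 0.4109 -0.5709]
AᵀP(A−BK) = [0.7309 -1.0509; -1.0509 1.5309]
P' = Q + AᵀP(A−BK) = [6.9809 -7.0509; -7.0509 10.5309]
tr(P') = 17.5118

17.5118


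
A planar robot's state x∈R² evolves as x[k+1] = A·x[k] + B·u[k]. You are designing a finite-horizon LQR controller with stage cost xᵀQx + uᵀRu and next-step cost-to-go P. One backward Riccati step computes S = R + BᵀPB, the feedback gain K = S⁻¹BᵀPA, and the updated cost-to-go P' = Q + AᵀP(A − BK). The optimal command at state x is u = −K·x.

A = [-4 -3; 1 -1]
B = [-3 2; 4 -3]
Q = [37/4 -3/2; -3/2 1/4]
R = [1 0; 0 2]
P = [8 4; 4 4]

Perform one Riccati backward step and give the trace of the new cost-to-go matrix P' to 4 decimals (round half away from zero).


149.7034

BᵀP = [-8.0000 4.0000; 4.0000 -4.0000]
S = R + BᵀPB = [1 0; 0 2] + [40.0000 -28.0000; -28.0000 20.0000] = [41.0000 -28.0000; -28.0000 22.0000]
BᵀPA = [36.0000 20.0000; -20.0000 -8.0000]
K = S⁻¹·BᵀPA = [1.9661 1.8305; 1.5932 1.9661]
A−BK = [-1.2881 -1.4407; -2.0847 -2.4237]
AᵀP(A−BK) = [61.0847 69.4237; 69.4237 79.1186]
P' = Q + AᵀP(A−BK) = [70.3347 67.9237; 67.9237 79.3686]
tr(P') = 149.7034


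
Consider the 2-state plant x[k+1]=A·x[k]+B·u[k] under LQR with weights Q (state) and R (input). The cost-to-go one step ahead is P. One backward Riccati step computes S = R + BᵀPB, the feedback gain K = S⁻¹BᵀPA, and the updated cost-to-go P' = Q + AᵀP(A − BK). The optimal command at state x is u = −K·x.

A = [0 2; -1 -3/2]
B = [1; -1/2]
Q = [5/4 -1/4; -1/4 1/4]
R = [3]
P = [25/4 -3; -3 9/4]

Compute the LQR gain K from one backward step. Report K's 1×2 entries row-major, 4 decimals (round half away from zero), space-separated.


0.3220 1.6927

BᵀP = [7.7500 -4.1250]
S = R + BᵀPB = [3] + [9.8125] = [12.8125]
BᵀPA = [4.1250 21.6875]
K = S⁻¹·BᵀPA = [0.3220 1.6927]
A−BK = [-0.3220 0.3073; -0.8390 -0.6537]
AᵀP(A−BK) = [0.9220 2.3927; 2.3927 11.3524]
P' = Q + AᵀP(A−BK) = [2.1720 2.1427; 2.1427 11.6024]
tr(P') = 13.7744


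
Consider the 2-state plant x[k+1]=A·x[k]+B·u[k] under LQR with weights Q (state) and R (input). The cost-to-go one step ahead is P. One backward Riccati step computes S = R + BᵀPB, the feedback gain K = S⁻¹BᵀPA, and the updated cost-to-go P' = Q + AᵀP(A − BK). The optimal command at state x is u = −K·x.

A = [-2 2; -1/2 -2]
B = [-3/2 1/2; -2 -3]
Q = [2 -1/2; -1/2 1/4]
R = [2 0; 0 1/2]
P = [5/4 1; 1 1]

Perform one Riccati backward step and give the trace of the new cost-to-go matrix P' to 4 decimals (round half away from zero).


3.9796

BᵀP = [-3.8750 -3.5000; -2.3750 -2.5000]
S = R + BᵀPB = [2 0; 0 1/2] + [12.8125 8.5625; 8.5625 6.3125] = [14.8125 8.5625; 8.5625 6.8125]
BᵀPA = [9.5000 -0.7500; 6.0000 0.2500]
K = S⁻¹·BᵀPA = [0.4836 -0.2627; 0.2729 0.3669]
A−BK = [-1.4111 1.4224; 1.2860 -1.4247]
AᵀP(A−BK) = [1.0184 -0.7055; -0.7055 0.7112]
P' = Q + AᵀP(A−BK) = [3.0184 -1.2055; -1.2055 0.9612]
tr(P') = 3.9796


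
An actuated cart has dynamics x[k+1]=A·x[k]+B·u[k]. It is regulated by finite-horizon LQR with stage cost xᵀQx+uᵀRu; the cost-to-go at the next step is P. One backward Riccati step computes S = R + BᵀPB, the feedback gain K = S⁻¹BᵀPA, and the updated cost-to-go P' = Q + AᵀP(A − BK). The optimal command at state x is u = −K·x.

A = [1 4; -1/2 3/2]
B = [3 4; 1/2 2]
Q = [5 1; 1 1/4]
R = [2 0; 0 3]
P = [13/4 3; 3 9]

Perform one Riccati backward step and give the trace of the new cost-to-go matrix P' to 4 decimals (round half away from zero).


8.1487

BᵀP = [11.2500 13.5000; 19.0000 30.0000]
S = R + BᵀPB = [2 0; 0 3] + [40.5000 72.0000; 72.0000 136.0000] = [42.5000 72.0000; 72.0000 139.0000]
BᵀPA = [4.5000 65.2500; 4.0000 121.0000]
K = S⁻¹·BᵀPA = [0.4665 0.4945; -0.2129 0.6144]
A−BK = [0.4520 0.0591; -0.3075 0.0240]
AᵀP(A−BK) = [1.2522 0.0674; 0.0674 1.6464]
P' = Q + AᵀP(A−BK) = [6.2522 1.0674; 1.0674 1.8964]
tr(P') = 8.1487


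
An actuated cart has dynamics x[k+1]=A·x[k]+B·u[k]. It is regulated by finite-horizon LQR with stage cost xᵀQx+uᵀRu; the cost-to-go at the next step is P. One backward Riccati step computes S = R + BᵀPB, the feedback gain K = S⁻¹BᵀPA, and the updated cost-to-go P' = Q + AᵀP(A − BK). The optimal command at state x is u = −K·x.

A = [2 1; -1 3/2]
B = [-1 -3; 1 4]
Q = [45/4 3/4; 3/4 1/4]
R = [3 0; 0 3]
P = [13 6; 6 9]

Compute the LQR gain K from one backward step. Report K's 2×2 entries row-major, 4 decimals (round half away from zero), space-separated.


-0.9682 -1.4777 -0.1338 0.5064

BᵀP = [-7.0000 3.0000; -15.0000 18.0000]
S = R + BᵀPB = [3 0; 0 3] + [10.0000 33.0000; 33.0000 117.0000] = [13.0000 33.0000; 33.0000 120.0000]
BᵀPA = [-17.0000 -2.5000; -48.0000 12.0000]
K = S⁻¹·BᵀPA = [-0.9682 -1.4777; -0.1338 0.5064]
A−BK = [0.6306 1.0414; 0.5032 0.9522]
AᵀP(A−BK) = [14.1210 23.6847; 23.6847 41.4793]
P' = Q + AᵀP(A−BK) = [25.3710 24.4347; 24.4347 41.7293]
tr(P') = 67.1003


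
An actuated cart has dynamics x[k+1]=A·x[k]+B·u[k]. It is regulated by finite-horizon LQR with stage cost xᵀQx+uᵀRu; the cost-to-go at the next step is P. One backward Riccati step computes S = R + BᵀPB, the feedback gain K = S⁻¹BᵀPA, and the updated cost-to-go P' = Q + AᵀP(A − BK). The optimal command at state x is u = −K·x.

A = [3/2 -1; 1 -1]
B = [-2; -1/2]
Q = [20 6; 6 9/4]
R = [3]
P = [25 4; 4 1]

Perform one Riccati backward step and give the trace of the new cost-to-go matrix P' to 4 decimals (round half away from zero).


25.3427

BᵀP = [-52.0000 -8.5000]
S = R + BᵀPB = [3] + [108.2500] = [111.2500]
BᵀPA = [-86.5000 60.5000]
K = S⁻¹·BᵀPA = [-0.7775 0.5438]
A−BK = [-0.0551 0.0876; 0.6112 -0.7281]
AᵀP(A−BK) = [1.9938 -1.4596; -1.4596 1.0989]
P' = Q + AᵀP(A−BK) = [21.9938 4.5404; 4.5404 3.3489]
tr(P') = 25.3427


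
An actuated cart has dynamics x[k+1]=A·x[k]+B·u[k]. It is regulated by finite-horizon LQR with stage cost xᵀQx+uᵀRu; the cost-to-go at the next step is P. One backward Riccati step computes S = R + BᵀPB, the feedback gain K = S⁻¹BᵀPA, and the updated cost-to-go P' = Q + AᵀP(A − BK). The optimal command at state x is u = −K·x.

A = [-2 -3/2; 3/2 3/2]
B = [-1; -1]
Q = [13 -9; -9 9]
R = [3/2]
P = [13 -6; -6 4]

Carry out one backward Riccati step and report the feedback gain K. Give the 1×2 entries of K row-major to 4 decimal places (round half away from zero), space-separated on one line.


2.6154 2.0769

BᵀP = [-7.0000 2.0000]
S = R + BᵀPB = [3/2] + [5.0000] = [6.5000]
BᵀPA = [17.0000 13.5000]
K = S⁻¹·BᵀPA = [2.6154 2.0769]
A−BK = [0.6154 0.5769; 4.1154 3.5769]
AᵀP(A−BK) = [52.5385 44.1923; 44.1923 37.2115]
P' = Q + AᵀP(A−BK) = [65.5385 35.1923; 35.1923 46.2115]
tr(P') = 111.7500


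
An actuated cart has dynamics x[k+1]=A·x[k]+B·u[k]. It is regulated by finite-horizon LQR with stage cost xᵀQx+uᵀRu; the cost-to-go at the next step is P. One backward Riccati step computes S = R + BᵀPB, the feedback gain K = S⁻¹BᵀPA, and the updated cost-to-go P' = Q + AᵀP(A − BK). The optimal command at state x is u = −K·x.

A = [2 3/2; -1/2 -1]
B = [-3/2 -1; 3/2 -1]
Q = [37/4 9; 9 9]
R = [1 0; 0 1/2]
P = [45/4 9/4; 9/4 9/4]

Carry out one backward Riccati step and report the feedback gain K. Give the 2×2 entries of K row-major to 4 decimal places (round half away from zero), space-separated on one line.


BᵀP = [-13.5000 0.0000; -13.5000 -4.5000]
S = R + BᵀPB = [1 0; 0 1/2] + [20.2500 13.5000; 13.5000 18.0000] = [21.2500 13.5000; 13.5000 18.5000]
BᵀPA = [-27.0000 -20.2500; -24.7500 -15.7500]
K = S⁻¹·BᵀPA = [-0.7842 -0.7682; -0.7656 -0.2908]
A−BK = [0.0581 0.0569; -0.0892 -0.1384]
AᵀP(A−BK) = [0.9406 0.7492; 0.7492 0.6765]
P' = Q + AᵀP(A−BK) = [10.1906 9.7492; 9.7492 9.6765]
tr(P') = 19.8671

-0.7842 -0.7682 -0.7656 -0.2908


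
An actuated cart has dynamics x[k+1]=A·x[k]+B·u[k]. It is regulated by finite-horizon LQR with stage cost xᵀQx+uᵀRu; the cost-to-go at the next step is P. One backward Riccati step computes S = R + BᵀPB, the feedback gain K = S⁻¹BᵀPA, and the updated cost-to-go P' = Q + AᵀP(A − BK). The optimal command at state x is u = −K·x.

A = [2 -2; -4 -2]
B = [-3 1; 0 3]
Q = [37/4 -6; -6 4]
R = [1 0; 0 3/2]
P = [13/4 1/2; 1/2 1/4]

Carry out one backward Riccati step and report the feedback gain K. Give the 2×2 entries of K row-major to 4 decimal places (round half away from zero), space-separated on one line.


BᵀP = [-9.7500 -1.5000; 4.7500 1.2500]
S = R + BᵀPB = [1 0; 0 3/2] + [29.2500 -14.2500; -14.2500 8.5000] = [30.2500 -14.2500; -14.2500 10.0000]
BᵀPA = [-13.5000 22.5000; 4.5000 -12.0000]
K = S⁻¹·BᵀPA = [-0.7128 0.5431; -0.5657 -0.4261]
A−BK = [0.4274 0.0553; -2.3030 -0.7216]
AᵀP(A−BK) = [1.9233 0.2489; 0.2489 0.6675]
P' = Q + AᵀP(A−BK) = [11.1733 -5.7511; -5.7511 4.6675]
tr(P') = 15.8408

-0.7128 0.5431 -0.5657 -0.4261


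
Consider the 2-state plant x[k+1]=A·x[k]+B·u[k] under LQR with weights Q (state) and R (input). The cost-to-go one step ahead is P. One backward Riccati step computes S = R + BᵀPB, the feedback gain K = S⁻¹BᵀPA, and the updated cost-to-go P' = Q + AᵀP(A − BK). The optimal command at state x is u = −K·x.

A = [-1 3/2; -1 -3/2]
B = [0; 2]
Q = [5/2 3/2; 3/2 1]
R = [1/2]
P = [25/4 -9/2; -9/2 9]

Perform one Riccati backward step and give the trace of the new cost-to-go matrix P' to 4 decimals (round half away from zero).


BᵀP = [-9.0000 18.0000]
S = R + BᵀPB = [1/2] + [36.0000] = [36.5000]
BᵀPA = [-9.0000 -40.5000]
K = S⁻¹·BᵀPA = [-0.2466 -1.1096]
A−BK = [-1.0000 1.5000; -0.5068 0.7192]
AᵀP(A−BK) = [4.0308 -5.8613; -5.8613 9.6241]
P' = Q + AᵀP(A−BK) = [6.5308 -4.3613; -4.3613 10.6241]
tr(P') = 17.1550

17.1550


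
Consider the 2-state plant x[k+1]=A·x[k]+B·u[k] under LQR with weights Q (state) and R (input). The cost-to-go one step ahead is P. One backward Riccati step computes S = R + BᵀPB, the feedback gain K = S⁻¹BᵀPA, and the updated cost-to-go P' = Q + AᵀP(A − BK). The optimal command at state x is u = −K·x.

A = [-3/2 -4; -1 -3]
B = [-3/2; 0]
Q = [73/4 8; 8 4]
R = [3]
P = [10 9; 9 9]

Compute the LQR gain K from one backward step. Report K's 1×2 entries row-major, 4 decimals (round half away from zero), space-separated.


1.4118 3.9412

BᵀP = [-15.0000 -13.5000]
S = R + BᵀPB = [3] + [22.5000] = [25.5000]
BᵀPA = [36.0000 100.5000]
K = S⁻¹·BᵀPA = [1.4118 3.9412]
A−BK = [0.6176 1.9118; -1.0000 -3.0000]
AᵀP(A−BK) = [7.6765 21.6176; 21.6176 60.9118]
P' = Q + AᵀP(A−BK) = [25.9265 29.6176; 29.6176 64.9118]
tr(P') = 90.8382


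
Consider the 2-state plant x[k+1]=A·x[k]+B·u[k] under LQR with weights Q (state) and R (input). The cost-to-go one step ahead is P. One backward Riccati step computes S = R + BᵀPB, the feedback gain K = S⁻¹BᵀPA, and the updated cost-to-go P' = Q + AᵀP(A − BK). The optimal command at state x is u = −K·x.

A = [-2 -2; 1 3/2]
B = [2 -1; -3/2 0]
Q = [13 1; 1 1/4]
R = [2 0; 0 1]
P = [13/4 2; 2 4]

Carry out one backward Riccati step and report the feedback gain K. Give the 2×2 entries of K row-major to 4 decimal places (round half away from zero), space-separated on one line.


-0.5806 -0.7806 0.5806 0.1806

BᵀP = [3.5000 -2.0000; -3.2500 -2.0000]
S = R + BᵀPB = [2 0; 0 1] + [10.0000 -3.5000; -3.5000 3.2500] = [12.0000 -3.5000; -3.5000 4.2500]
BᵀPA = [-9.0000 -10.0000; 4.5000 3.5000]
K = S⁻¹·BᵀPA = [-0.5806 -0.7806; 0.5806 0.1806]
A−BK = [-0.2581 -0.2581; 0.1290 0.3290]
AᵀP(A−BK) = [1.1613 1.1613; 1.1613 1.5613]
P' = Q + AᵀP(A−BK) = [14.1613 2.1613; 2.1613 1.8113]
tr(P') = 15.9726


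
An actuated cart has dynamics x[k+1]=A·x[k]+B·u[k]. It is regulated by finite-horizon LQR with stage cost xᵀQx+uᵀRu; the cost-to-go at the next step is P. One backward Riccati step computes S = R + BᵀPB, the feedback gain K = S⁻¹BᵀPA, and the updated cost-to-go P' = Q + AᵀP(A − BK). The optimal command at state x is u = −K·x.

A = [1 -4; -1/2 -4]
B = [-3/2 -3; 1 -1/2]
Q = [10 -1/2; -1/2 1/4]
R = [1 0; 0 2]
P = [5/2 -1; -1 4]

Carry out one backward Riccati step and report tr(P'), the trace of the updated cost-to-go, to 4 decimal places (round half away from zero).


BᵀP = [-4.7500 5.5000; -7.0000 1.0000]
S = R + BᵀPB = [1 0; 0 2] + [12.6250 11.5000; 11.5000 20.5000] = [13.6250 11.5000; 11.5000 22.5000]
BᵀPA = [-7.5000 -3.0000; -7.5000 24.0000]
K = S⁻¹·BᵀPA = [-0.4733 -1.9706; -0.0914 2.0739]
A−BK = [0.0158 -0.7343; -0.0724 -0.9925]
AᵀP(A−BK) = [0.2646 0.7745; 0.7745 16.3155]
P' = Q + AᵀP(A−BK) = [10.2646 0.2745; 0.2745 16.5655]
tr(P') = 26.8301

26.8301


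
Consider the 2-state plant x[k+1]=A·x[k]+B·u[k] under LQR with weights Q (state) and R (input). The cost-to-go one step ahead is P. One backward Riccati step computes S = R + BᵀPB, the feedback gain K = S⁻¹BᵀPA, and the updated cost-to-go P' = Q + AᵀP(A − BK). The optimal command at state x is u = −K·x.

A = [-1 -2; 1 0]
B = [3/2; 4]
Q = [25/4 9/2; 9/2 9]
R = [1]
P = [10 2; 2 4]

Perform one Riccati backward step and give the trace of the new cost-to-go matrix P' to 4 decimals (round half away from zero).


BᵀP = [23.0000 19.0000]
S = R + BᵀPB = [1] + [110.5000] = [111.5000]
BᵀPA = [-4.0000 -46.0000]
K = S⁻¹·BᵀPA = [-0.0359 -0.4126]
A−BK = [-0.9462 -1.3812; 1.1435 1.6502]
AᵀP(A−BK) = [9.8565 14.3498; 14.3498 21.0224]
P' = Q + AᵀP(A−BK) = [16.1065 18.8498; 18.8498 30.0224]
tr(P') = 46.1289

46.1289


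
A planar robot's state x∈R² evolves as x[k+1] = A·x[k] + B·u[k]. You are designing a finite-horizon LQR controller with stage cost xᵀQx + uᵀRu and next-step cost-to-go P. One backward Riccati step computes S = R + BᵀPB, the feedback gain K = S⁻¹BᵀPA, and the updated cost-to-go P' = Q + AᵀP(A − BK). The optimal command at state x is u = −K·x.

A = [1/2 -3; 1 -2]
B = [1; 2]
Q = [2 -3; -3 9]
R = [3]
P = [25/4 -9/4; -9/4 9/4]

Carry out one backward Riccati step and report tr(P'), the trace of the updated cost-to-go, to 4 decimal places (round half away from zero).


BᵀP = [1.7500 2.2500]
S = R + BᵀPB = [3] + [6.2500] = [9.2500]
BᵀPA = [3.1250 -9.7500]
K = S⁻¹·BᵀPA = [0.3378 -1.0541]
A−BK = [0.1622 -1.9459; 0.3243 0.1081]
AᵀP(A−BK) = [0.5068 -1.5811; -1.5811 27.9730]
P' = Q + AᵀP(A−BK) = [2.5068 -4.5811; -4.5811 36.9730]
tr(P') = 39.4797

39.4797


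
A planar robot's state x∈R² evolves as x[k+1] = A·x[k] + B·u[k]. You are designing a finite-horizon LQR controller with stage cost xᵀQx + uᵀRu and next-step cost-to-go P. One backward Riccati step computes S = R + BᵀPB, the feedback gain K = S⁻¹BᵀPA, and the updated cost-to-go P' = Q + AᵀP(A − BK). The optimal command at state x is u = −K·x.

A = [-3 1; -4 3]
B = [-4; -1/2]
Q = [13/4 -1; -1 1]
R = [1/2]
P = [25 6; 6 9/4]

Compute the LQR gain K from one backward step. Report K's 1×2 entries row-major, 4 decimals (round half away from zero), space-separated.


0.9634 -0.4196

BᵀP = [-103.0000 -25.1250]
S = R + BᵀPB = [1/2] + [424.5625] = [425.0625]
BᵀPA = [409.5000 -178.3750]
K = S⁻¹·BᵀPA = [0.9634 -0.4196]
A−BK = [0.8536 -0.6786; -3.5183 2.7902]
AᵀP(A−BK) = [10.4927 -8.1557; -8.1557 6.3960]
P' = Q + AᵀP(A−BK) = [13.7427 -9.1557; -9.1557 7.3960]
tr(P') = 21.1387


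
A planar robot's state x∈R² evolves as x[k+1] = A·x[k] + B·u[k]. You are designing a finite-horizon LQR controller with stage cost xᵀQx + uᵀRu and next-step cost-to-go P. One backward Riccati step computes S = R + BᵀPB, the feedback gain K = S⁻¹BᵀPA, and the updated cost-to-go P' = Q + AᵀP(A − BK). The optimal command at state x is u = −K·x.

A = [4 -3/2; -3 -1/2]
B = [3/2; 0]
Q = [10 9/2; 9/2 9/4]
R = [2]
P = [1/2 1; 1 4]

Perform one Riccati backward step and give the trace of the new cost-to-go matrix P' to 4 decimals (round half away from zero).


34.0300

BᵀP = [0.7500 1.5000]
S = R + BᵀPB = [2] + [1.1250] = [3.1250]
BᵀPA = [-1.5000 -1.8750]
K = S⁻¹·BᵀPA = [-0.4800 -0.6000]
A−BK = [4.7200 -0.6000; -3.0000 -0.5000]
AᵀP(A−BK) = [19.2800 4.6000; 4.6000 2.5000]
P' = Q + AᵀP(A−BK) = [29.2800 9.1000; 9.1000 4.7500]
tr(P') = 34.0300


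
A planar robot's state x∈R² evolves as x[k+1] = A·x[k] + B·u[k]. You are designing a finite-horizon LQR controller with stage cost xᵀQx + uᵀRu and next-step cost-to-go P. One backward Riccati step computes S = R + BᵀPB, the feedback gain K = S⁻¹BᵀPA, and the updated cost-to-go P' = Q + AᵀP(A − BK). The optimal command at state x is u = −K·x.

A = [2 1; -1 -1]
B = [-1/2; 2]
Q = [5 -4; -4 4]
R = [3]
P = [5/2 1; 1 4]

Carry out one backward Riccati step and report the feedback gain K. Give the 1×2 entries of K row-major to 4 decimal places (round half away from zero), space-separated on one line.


BᵀP = [0.7500 7.5000]
S = R + BᵀPB = [3] + [14.6250] = [17.6250]
BᵀPA = [-6.0000 -6.7500]
K = S⁻¹·BᵀPA = [-0.3404 -0.3830]
A−BK = [1.8298 0.8085; -0.3191 -0.2340]
AᵀP(A−BK) = [7.9574 3.7021; 3.7021 1.9149]
P' = Q + AᵀP(A−BK) = [12.9574 -0.2979; -0.2979 5.9149]
tr(P') = 18.8723

-0.3404 -0.3830


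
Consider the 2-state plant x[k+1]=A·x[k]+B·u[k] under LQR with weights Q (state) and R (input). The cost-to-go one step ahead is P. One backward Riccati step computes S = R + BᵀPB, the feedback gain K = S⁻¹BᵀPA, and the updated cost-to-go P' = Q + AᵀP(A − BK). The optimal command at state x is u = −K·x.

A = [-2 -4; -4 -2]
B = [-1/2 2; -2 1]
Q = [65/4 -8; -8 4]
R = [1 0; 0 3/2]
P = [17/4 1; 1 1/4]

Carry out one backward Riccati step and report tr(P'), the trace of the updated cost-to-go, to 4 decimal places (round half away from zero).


BᵀP = [-4.1250 -1.0000; 9.5000 2.2500]
S = R + BᵀPB = [1 0; 0 3/2] + [4.0625 -9.2500; -9.2500 21.2500] = [5.0625 -9.2500; -9.2500 22.7500]
BᵀPA = [12.2500 18.5000; -28.0000 -42.5000]
K = S⁻¹·BᵀPA = [0.6649 0.9372; -0.9604 -1.4871]
A−BK = [0.2533 -0.5573; -1.7098 1.3615]
AᵀP(A−BK) = [1.9631 2.8813; 2.8813 4.4612]
P' = Q + AᵀP(A−BK) = [18.2131 -5.1187; -5.1187 8.4612]
tr(P') = 26.6743

26.6743


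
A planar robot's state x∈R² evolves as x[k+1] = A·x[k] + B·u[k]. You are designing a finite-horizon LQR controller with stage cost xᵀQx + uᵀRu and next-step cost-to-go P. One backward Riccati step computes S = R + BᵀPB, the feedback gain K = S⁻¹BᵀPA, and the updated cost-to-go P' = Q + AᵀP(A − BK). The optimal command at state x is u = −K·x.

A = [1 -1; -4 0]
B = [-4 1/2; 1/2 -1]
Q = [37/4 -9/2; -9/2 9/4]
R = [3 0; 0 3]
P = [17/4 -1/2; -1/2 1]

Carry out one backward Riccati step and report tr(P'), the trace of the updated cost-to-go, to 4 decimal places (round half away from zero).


BᵀP = [-17.2500 2.5000; 2.6250 -1.2500]
S = R + BᵀPB = [3 0; 0 3] + [70.2500 -11.1250; -11.1250 2.5625] = [73.2500 -11.1250; -11.1250 5.5625]
BᵀPA = [-27.2500 17.2500; 7.6250 -2.6250]
K = S⁻¹·BᵀPA = [-0.2353 0.2353; 0.9002 -0.0013]
A−BK = [-0.3913 -0.0582; -2.9822 -0.1190]
AᵀP(A−BK) = [10.9742 0.1718; 0.1718 0.1877]
P' = Q + AᵀP(A−BK) = [20.2242 -4.3282; -4.3282 2.4377]
tr(P') = 22.6619

22.6619


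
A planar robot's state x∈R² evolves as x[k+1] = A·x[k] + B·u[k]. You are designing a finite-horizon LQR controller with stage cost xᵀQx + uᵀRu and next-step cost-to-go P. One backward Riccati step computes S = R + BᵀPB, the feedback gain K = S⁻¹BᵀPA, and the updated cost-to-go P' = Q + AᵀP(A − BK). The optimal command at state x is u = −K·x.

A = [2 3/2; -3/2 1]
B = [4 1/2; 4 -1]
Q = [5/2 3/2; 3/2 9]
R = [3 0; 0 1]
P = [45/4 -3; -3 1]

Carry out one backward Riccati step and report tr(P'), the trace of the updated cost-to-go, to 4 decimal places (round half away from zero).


BᵀP = [33.0000 -8.0000; 8.6250 -2.5000]
S = R + BᵀPB = [3 0; 0 1] + [100.0000 24.5000; 24.5000 6.8125] = [103.0000 24.5000; 24.5000 7.8125]
BᵀPA = [78.0000 41.5000; 21.0000 10.4375]
K = S⁻¹·BᵀPA = [0.4641 0.3351; 1.2327 0.2852]
A−BK = [-0.4726 0.0171; -2.1237 -0.0550]
AᵀP(A−BK) = [3.1662 0.8750; 0.8750 0.4301]
P' = Q + AᵀP(A−BK) = [5.6662 2.3750; 2.3750 9.4301]
tr(P') = 15.0964

15.0964


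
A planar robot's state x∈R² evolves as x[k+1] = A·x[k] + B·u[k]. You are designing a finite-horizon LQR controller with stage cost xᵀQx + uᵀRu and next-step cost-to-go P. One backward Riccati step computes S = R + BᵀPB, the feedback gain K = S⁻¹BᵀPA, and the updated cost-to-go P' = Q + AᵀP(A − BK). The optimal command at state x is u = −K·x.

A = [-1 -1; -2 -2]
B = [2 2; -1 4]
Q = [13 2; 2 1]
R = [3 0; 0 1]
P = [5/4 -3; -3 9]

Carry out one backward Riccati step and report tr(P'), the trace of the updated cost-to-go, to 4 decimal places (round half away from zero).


BᵀP = [5.5000 -15.0000; -9.5000 30.0000]
S = R + BᵀPB = [3 0; 0 1] + [26.0000 -49.0000; -49.0000 101.0000] = [29.0000 -49.0000; -49.0000 102.0000]
BᵀPA = [24.5000 24.5000; -50.5000 -50.5000]
K = S⁻¹·BᵀPA = [0.0440 0.0440; -0.4740 -0.4740]
A−BK = [-0.1400 -0.1400; -0.0601 -0.0601]
AᵀP(A−BK) = [0.2370 0.2370; 0.2370 0.2370]
P' = Q + AᵀP(A−BK) = [13.2370 2.2370; 2.2370 1.2370]
tr(P') = 14.4740

14.4740
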